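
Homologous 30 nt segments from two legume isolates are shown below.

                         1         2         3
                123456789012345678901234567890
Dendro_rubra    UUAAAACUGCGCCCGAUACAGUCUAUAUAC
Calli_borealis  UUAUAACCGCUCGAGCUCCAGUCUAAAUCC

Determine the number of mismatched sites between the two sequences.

9

Mismatches occur at site 4 (A↔U), site 8 (U↔C), site 11 (G↔U), site 13 (C↔G), site 14 (C↔A), site 16 (A↔C), site 18 (A↔C), site 26 (U↔A), site 29 (A↔C).
That gives 9 mismatches out of 30 aligned sites, so the Hamming distance is 9.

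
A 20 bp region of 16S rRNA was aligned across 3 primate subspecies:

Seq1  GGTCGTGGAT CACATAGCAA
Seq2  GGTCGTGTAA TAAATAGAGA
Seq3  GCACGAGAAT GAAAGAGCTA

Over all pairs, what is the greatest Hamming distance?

Pairwise Hamming distances:
  Seq1 vs Seq2: 6
  Seq1 vs Seq3: 8
  Seq2 vs Seq3: 9
The largest is 9, between Seq2 and Seq3.

9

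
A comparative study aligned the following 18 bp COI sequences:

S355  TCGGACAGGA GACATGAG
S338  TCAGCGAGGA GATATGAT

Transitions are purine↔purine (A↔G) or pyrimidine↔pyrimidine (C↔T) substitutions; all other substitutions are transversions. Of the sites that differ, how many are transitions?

Differing sites — 3:G/A (Ti); 5:A/C (Tv); 6:C/G (Tv); 13:C/T (Ti); 18:G/T (Tv).
Of the 5 differences, 2 transitions and 3 transversions, so the answer is 2.

2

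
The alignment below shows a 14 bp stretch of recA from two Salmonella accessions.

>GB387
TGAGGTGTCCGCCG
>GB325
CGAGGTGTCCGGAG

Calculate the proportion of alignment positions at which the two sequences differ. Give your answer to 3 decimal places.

0.214

Differing sites — 1:T/C; 12:C/G; 13:C/A.
There are 3 differences over 14 sites, so p = 3/14 = 0.214.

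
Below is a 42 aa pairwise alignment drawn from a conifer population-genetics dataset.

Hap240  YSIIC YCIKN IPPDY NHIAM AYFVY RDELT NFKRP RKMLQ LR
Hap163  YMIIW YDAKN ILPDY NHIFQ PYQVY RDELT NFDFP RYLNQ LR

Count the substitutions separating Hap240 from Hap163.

14

Mismatches occur at site 2 (S→M), site 5 (C→W), site 7 (C→D), site 8 (I→A), site 12 (P→L), site 19 (A→F), site 20 (M→Q), site 21 (A→P), site 23 (F→Q), site 33 (K→D), site 34 (R→F), site 37 (K→Y), site 38 (M→L), site 39 (L→N).
That gives 14 mismatches out of 42 aligned sites, so the Hamming distance is 14.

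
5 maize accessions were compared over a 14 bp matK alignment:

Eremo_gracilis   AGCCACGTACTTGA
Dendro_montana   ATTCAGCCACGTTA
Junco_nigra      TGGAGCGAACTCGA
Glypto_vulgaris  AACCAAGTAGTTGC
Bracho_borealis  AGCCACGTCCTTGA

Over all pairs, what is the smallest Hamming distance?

Pairwise Hamming distances:
  Eremo_gracilis vs Dendro_montana: 7
  Eremo_gracilis vs Junco_nigra: 6
  Eremo_gracilis vs Glypto_vulgaris: 4
  Eremo_gracilis vs Bracho_borealis: 1
  Dendro_montana vs Junco_nigra: 11
  Dendro_montana vs Glypto_vulgaris: 9
  Dendro_montana vs Bracho_borealis: 8
  Junco_nigra vs Glypto_vulgaris: 10
  Junco_nigra vs Bracho_borealis: 7
  Glypto_vulgaris vs Bracho_borealis: 5
The smallest is 1, between Eremo_gracilis and Bracho_borealis.

1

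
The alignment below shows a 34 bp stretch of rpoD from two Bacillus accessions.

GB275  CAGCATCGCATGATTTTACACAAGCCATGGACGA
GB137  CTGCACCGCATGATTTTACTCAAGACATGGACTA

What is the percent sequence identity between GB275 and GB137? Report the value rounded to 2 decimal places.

Differing sites — 2:A/T; 6:T/C; 20:A/T; 25:C/A; 33:G/T.
29 of the 34 sites match, so the percent identity is 29/34 × 100 = 85.29%.

85.29%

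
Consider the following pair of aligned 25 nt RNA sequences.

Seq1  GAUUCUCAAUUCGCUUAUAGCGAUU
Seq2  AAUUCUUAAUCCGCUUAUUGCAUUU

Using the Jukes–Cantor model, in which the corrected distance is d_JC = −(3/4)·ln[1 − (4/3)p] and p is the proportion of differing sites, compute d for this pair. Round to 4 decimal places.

0.2892

The sequences differ at positions 1 (G/A), 7 (C/U), 11 (U/C), 19 (A/U), 22 (G/A), 23 (A/U).
p = 6/25 = 0.240000.
d = −0.75 · ln(1 − (4/3)·0.240000) = −0.75 · ln(0.680000) = −0.75 · (-0.385662) = 0.2892.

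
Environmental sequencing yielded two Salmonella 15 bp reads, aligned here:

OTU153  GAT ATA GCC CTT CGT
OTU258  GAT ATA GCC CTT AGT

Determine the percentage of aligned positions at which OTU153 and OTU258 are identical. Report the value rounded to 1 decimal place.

Differing sites — 13:C/A.
14 of the 15 sites match, so the percent identity is 14/15 × 100 = 93.3%.

93.3%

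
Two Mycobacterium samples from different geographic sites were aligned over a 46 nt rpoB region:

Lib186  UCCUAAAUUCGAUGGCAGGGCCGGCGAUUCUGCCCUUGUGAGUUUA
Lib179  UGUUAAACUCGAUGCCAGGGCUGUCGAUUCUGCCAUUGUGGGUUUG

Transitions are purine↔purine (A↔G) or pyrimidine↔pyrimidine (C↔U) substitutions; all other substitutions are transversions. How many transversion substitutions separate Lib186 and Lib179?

4

Mismatches occur at site 2 (C→G, transversion), site 3 (C→U, transition), site 8 (U→C, transition), site 15 (G→C, transversion), site 22 (C→U, transition), site 24 (G→U, transversion), site 35 (C→A, transversion), site 41 (A→G, transition), site 46 (A→G, transition).
Of the 9 differences, 5 transitions and 4 transversions, so the answer is 4.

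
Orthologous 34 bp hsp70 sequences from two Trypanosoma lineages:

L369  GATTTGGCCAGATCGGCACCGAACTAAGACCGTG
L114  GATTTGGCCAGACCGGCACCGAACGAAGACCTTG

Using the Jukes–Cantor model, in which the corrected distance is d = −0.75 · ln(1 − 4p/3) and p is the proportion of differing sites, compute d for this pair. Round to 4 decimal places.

Mismatches occur at site 13 (T↔C), site 25 (T↔G), site 32 (G↔T).
p = 3/34 = 0.088235.
d = −0.75 · ln(1 − (4/3)·0.088235) = −0.75 · ln(0.882353) = −0.75 · (-0.125163) = 0.0939.

0.0939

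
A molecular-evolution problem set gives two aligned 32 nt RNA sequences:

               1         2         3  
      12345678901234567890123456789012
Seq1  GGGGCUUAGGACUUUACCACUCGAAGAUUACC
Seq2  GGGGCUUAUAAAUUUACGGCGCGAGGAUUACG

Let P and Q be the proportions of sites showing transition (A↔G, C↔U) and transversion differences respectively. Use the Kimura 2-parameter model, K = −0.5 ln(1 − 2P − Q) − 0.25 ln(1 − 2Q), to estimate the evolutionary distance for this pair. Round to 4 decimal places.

0.3043

Mismatches occur at site 9 (G→U, transversion), site 10 (G→A, transition), site 12 (C→A, transversion), site 18 (C→G, transversion), site 19 (A→G, transition), site 21 (U→G, transversion), site 25 (A→G, transition), site 32 (C→G, transversion).
Of the 8 differences, 3 transitions and 5 transversions over 32 sites: P = 3/32 = 0.093750, Q = 5/32 = 0.156250.
d = −0.5·ln(0.656250) − 0.25·ln(0.687500) = −0.5·(-0.421213) − 0.25·(-0.374693) = 0.3043.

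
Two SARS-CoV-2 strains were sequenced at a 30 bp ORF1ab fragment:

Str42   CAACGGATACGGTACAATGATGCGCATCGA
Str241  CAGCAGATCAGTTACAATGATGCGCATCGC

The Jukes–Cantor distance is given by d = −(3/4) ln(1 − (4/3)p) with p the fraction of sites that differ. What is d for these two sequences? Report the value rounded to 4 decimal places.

0.2326

Differing sites — 3:A/G; 5:G/A; 9:A/C; 10:C/A; 12:G/T; 30:A/C.
p = 6/30 = 0.200000.
d = −0.75 · ln(1 − (4/3)·0.200000) = −0.75 · ln(0.733333) = −0.75 · (-0.310155) = 0.2326.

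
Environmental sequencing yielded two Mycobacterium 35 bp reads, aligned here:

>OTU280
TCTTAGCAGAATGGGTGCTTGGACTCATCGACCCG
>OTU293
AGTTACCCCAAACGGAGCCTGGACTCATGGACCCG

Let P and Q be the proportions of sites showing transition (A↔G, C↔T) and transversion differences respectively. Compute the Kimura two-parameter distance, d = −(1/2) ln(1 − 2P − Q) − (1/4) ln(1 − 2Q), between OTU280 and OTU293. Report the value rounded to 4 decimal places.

0.3692

The sequences differ at positions 1 (T/A, transversion), 2 (C/G, transversion), 6 (G/C, transversion), 8 (A/C, transversion), 9 (G/C, transversion), 12 (T/A, transversion), 13 (G/C, transversion), 16 (T/A, transversion), 19 (T/C, transition), 29 (C/G, transversion).
Of the 10 differences, 1 transition and 9 transversions over 35 sites: P = 1/35 = 0.028571, Q = 9/35 = 0.257143.
d = −0.5·ln(0.685715) − 0.25·ln(0.485714) = −0.5·(-0.377293) − 0.25·(-0.722135) = 0.3692.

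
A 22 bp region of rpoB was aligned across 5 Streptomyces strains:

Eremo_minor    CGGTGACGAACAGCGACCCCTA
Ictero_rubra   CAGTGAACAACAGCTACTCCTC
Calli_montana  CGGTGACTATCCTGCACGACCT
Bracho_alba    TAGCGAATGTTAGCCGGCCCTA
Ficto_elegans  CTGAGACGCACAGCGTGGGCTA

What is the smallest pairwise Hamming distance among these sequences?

Pairwise Hamming distances:
  Eremo_minor vs Ictero_rubra: 6
  Eremo_minor vs Calli_montana: 10
  Eremo_minor vs Bracho_alba: 11
  Eremo_minor vs Ficto_elegans: 7
  Ictero_rubra vs Calli_montana: 12
  Ictero_rubra vs Bracho_alba: 11
  Ictero_rubra vs Ficto_elegans: 11
  Calli_montana vs Bracho_alba: 15
  Calli_montana vs Ficto_elegans: 14
  Bracho_alba vs Ficto_elegans: 12
The smallest is 6, between Eremo_minor and Ictero_rubra.

6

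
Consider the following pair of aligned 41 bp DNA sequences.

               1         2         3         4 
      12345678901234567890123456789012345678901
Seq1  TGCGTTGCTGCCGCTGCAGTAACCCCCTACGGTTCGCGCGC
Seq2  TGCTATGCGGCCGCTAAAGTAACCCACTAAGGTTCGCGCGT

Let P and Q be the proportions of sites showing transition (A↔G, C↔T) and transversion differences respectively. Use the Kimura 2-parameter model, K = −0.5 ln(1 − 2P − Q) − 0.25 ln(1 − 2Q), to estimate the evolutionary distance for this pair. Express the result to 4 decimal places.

Differing sites — 4:G/T (Tv); 5:T/A (Tv); 9:T/G (Tv); 16:G/A (Ti); 17:C/A (Tv); 26:C/A (Tv); 30:C/A (Tv); 41:C/T (Ti).
Of the 8 differences, 2 transitions and 6 transversions over 41 sites: P = 2/41 = 0.048780, Q = 6/41 = 0.146341.
d = −0.5·ln(0.756099) − 0.25·ln(0.707318) = −0.5·(-0.279583) − 0.25·(-0.346275) = 0.2264.

0.2264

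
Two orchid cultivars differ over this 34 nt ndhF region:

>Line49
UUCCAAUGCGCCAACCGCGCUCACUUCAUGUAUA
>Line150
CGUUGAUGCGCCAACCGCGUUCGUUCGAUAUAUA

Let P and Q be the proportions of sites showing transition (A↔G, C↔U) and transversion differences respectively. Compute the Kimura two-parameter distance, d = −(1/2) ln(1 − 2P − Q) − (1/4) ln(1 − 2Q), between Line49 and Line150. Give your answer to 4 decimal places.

The sequences differ at positions 1 (U/C, transition), 2 (U/G, transversion), 3 (C/U, transition), 4 (C/U, transition), 5 (A/G, transition), 20 (C/U, transition), 23 (A/G, transition), 24 (C/U, transition), 26 (U/C, transition), 27 (C/G, transversion), 30 (G/A, transition).
Of the 11 differences, 9 transitions and 2 transversions over 34 sites: P = 9/34 = 0.264706, Q = 2/34 = 0.058824.
d = −0.5·ln(0.411764) − 0.25·ln(0.882352) = −0.5·(-0.887305) − 0.25·(-0.125164) = 0.4749.

0.4749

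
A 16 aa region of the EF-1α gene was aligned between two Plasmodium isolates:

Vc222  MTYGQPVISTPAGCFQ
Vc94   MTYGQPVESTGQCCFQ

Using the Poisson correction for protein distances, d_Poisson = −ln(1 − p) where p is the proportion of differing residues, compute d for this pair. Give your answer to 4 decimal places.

Differing sites — 8:I/E; 11:P/G; 12:A/Q; 13:G/C.
p = 4/16 = 0.250000.
d = −ln(1 − 0.250000) = −ln(0.750000) = 0.2877.

0.2877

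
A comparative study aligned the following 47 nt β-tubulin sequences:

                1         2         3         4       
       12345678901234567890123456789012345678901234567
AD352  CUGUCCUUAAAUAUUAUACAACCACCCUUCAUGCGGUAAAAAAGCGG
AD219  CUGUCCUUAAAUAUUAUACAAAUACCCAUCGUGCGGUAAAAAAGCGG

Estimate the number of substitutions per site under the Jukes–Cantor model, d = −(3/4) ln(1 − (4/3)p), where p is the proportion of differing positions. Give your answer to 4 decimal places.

Mismatches occur at site 22 (C/A), site 23 (C/U), site 28 (U/A), site 31 (A/G).
p = 4/47 = 0.085106.
d = −0.75 · ln(1 − (4/3)·0.085106) = −0.75 · ln(0.886525) = −0.75 · (-0.120446) = 0.0903.

0.0903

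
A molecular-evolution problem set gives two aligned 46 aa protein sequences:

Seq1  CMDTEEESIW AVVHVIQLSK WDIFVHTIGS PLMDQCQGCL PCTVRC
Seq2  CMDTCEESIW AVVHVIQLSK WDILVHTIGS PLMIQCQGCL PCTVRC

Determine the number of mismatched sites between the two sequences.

3

Mismatches occur at site 5 (E↔C), site 24 (F↔L), site 34 (D↔I).
That gives 3 mismatches out of 46 aligned sites, so the Hamming distance is 3.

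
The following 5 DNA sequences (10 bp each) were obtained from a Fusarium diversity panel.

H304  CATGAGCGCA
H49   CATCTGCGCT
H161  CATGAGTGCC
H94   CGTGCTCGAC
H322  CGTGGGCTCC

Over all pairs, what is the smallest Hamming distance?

Pairwise Hamming distances:
  H304 vs H49: 3
  H304 vs H161: 2
  H304 vs H94: 5
  H304 vs H322: 4
  H49 vs H161: 4
  H49 vs H94: 6
  H49 vs H322: 5
  H161 vs H94: 5
  H161 vs H322: 4
  H94 vs H322: 4
The smallest is 2, between H304 and H161.

2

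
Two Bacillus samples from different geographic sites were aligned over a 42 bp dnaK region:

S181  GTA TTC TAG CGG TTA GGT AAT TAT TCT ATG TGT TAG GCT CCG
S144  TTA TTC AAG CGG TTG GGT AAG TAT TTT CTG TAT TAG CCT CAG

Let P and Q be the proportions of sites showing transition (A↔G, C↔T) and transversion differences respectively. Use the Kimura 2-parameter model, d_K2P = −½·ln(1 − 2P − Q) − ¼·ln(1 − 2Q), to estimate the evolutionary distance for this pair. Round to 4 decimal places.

Mismatches occur at site 1 (G/T, transversion), site 7 (T/A, transversion), site 15 (A/G, transition), site 21 (T/G, transversion), site 26 (C/T, transition), site 28 (A/C, transversion), site 32 (G/A, transition), site 37 (G/C, transversion), site 41 (C/A, transversion).
Of the 9 differences, 3 transitions and 6 transversions over 42 sites: P = 3/42 = 0.071429, Q = 6/42 = 0.142857.
d = −0.5·ln(0.714285) − 0.25·ln(0.714286) = −0.5·(-0.336473) − 0.25·(-0.336472) = 0.2524.

0.2524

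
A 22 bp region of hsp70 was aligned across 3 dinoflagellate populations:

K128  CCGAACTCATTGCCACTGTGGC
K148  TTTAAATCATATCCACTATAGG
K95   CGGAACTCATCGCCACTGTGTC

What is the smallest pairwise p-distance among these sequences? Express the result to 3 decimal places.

Pairwise Hamming distances:
  K128 vs K148: 9
  K128 vs K95: 3
  K148 vs K95: 10
The smallest is 3 mismatches, between K128 and K95; p = 3/22 = 0.136.

0.136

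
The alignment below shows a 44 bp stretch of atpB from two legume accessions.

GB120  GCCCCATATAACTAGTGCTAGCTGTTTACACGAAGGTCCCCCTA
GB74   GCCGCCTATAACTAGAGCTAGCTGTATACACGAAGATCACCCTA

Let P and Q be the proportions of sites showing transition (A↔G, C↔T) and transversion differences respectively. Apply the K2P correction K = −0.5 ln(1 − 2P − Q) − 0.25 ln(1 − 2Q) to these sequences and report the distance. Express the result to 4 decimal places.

0.1511

The sequences differ at positions 4 (C/G, transversion), 6 (A/C, transversion), 16 (T/A, transversion), 26 (T/A, transversion), 36 (G/A, transition), 39 (C/A, transversion).
Of the 6 differences, 1 transition and 5 transversions over 44 sites: P = 1/44 = 0.022727, Q = 5/44 = 0.113636.
d = −0.5·ln(0.840910) − 0.25·ln(0.772728) = −0.5·(-0.173271) − 0.25·(-0.257828) = 0.1511.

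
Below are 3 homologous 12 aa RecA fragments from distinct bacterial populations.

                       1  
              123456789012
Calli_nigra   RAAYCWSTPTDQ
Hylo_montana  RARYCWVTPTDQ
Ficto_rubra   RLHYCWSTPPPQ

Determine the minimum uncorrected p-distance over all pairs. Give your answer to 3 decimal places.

0.167

Pairwise Hamming distances:
  Calli_nigra vs Hylo_montana: 2
  Calli_nigra vs Ficto_rubra: 4
  Hylo_montana vs Ficto_rubra: 5
The smallest is 2 mismatches, between Calli_nigra and Hylo_montana; p = 2/12 = 0.167.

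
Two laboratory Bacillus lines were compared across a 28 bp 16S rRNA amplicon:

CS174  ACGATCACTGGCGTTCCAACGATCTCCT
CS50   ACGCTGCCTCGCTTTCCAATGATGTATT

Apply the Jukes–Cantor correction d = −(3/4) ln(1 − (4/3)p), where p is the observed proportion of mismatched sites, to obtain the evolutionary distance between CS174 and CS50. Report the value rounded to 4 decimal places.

Differing sites — 4:A/C; 6:C/G; 7:A/C; 10:G/C; 13:G/T; 20:C/T; 24:C/G; 26:C/A; 27:C/T.
p = 9/28 = 0.321429.
d = −0.75 · ln(1 − (4/3)·0.321429) = −0.75 · ln(0.571428) = −0.75 · (-0.559617) = 0.4197.

0.4197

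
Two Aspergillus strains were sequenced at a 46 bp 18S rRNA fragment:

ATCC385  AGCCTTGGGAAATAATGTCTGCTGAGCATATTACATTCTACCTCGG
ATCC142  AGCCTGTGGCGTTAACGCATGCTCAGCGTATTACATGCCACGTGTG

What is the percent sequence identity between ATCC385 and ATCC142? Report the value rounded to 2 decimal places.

Differing sites — 6:T/G; 7:G/T; 10:A/C; 11:A/G; 12:A/T; 16:T/C; 18:T/C; 19:C/A; 24:G/C; 28:A/G; 37:T/G; 39:T/C; 42:C/G; 44:C/G; 45:G/T.
31 of the 46 sites match, so the percent identity is 31/46 × 100 = 67.39%.

67.39%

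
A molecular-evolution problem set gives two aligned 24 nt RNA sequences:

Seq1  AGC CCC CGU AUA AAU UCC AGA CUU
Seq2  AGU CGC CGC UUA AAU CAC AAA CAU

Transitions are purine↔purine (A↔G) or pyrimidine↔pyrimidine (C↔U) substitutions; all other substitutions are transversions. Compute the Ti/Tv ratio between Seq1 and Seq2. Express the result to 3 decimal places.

The sequences differ at positions 3 (C/U, transition), 5 (C/G, transversion), 9 (U/C, transition), 10 (A/U, transversion), 16 (U/C, transition), 17 (C/A, transversion), 20 (G/A, transition), 23 (U/A, transversion).
Of the 8 differences, 4 transitions and 4 transversions, so Ti/Tv = 4/4 = 1.000.

1.000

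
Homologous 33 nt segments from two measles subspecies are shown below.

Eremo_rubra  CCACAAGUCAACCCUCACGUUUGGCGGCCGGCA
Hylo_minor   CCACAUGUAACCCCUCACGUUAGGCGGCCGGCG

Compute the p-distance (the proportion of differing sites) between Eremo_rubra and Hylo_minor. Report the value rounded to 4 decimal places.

Differing sites — 6:A/U; 9:C/A; 11:A/C; 22:U/A; 33:A/G.
There are 5 differences over 33 sites, so p = 5/33 = 0.1515.

0.1515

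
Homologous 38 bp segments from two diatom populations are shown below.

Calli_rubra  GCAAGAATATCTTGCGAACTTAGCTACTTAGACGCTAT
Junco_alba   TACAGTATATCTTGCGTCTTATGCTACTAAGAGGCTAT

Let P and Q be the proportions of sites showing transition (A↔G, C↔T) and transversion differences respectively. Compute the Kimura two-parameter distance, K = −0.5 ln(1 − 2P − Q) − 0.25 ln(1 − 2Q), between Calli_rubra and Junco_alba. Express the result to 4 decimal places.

Mismatches occur at site 1 (G→T, transversion), site 2 (C→A, transversion), site 3 (A→C, transversion), site 6 (A→T, transversion), site 17 (A→T, transversion), site 18 (A→C, transversion), site 19 (C→T, transition), site 21 (T→A, transversion), site 22 (A→T, transversion), site 29 (T→A, transversion), site 33 (C→G, transversion).
Of the 11 differences, 1 transition and 10 transversions over 38 sites: P = 1/38 = 0.026316, Q = 10/38 = 0.263158.
d = −0.5·ln(0.684210) − 0.25·ln(0.473684) = −0.5·(-0.379490) − 0.25·(-0.747215) = 0.3765.

0.3765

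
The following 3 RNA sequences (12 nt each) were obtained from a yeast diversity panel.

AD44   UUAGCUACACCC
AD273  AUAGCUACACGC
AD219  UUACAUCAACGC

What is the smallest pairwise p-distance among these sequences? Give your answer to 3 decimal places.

0.167

Pairwise Hamming distances:
  AD44 vs AD273: 2
  AD44 vs AD219: 5
  AD273 vs AD219: 5
The smallest is 2 mismatches, between AD44 and AD273; p = 2/12 = 0.167.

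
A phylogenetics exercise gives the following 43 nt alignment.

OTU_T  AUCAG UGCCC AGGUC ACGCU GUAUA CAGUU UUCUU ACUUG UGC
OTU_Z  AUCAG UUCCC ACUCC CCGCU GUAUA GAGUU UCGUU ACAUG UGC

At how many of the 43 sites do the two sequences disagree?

Mismatches occur at site 7 (G↔U), site 12 (G↔C), site 13 (G↔U), site 14 (U↔C), site 16 (A↔C), site 26 (C↔G), site 32 (U↔C), site 33 (C↔G), site 38 (U↔A).
That gives 9 mismatches out of 43 aligned sites, so the Hamming distance is 9.

9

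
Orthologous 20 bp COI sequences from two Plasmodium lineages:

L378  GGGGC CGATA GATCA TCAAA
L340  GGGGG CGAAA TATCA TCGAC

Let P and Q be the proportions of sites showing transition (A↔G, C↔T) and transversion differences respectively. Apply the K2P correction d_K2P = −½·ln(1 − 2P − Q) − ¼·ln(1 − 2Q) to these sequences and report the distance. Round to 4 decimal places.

The sequences differ at positions 5 (C/G, transversion), 9 (T/A, transversion), 11 (G/T, transversion), 18 (A/G, transition), 20 (A/C, transversion).
Of the 5 differences, 1 transition and 4 transversions over 20 sites: P = 1/20 = 0.050000, Q = 4/20 = 0.200000.
d = −0.5·ln(0.700000) − 0.25·ln(0.600000) = −0.5·(-0.356675) − 0.25·(-0.510826) = 0.3060.

0.3060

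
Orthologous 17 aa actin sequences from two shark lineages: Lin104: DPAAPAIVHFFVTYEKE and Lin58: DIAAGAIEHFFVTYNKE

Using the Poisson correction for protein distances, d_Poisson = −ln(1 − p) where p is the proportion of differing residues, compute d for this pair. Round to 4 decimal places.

The sequences differ at positions 2 (P/I), 5 (P/G), 8 (V/E), 15 (E/N).
p = 4/17 = 0.235294.
d = −ln(1 − 0.235294) = −ln(0.764706) = 0.2683.

0.2683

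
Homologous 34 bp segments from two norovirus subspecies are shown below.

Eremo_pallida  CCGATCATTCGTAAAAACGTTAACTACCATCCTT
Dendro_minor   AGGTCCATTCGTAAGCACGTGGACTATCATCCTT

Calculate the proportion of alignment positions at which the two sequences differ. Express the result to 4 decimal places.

The sequences differ at positions 1 (C/A), 2 (C/G), 4 (A/T), 5 (T/C), 15 (A/G), 16 (A/C), 21 (T/G), 22 (A/G), 27 (C/T).
There are 9 differences over 34 sites, so p = 9/34 = 0.2647.

0.2647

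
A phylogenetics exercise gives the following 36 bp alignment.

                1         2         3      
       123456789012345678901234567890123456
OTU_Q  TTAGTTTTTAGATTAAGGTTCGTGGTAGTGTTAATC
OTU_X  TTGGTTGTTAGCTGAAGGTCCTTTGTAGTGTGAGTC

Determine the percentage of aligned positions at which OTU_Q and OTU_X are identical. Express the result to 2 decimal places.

Differing sites — 3:A/G; 7:T/G; 12:A/C; 14:T/G; 20:T/C; 22:G/T; 24:G/T; 32:T/G; 34:A/G.
27 of the 36 sites match, so the percent identity is 27/36 × 100 = 75.00%.

75.00%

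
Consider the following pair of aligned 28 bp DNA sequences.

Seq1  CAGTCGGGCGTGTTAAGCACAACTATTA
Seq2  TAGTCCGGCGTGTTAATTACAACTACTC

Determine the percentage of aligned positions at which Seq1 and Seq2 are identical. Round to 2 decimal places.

78.57%

Differing sites — 1:C/T; 6:G/C; 17:G/T; 18:C/T; 26:T/C; 28:A/C.
22 of the 28 sites match, so the percent identity is 22/28 × 100 = 78.57%.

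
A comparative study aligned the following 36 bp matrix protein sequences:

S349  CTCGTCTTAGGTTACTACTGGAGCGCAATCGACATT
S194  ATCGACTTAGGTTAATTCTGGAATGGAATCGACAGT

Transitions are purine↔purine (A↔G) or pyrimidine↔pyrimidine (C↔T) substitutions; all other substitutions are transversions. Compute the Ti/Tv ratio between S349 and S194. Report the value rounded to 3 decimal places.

The sequences differ at positions 1 (C/A, transversion), 5 (T/A, transversion), 15 (C/A, transversion), 17 (A/T, transversion), 23 (G/A, transition), 24 (C/T, transition), 26 (C/G, transversion), 35 (T/G, transversion).
Of the 8 differences, 2 transitions and 6 transversions, so Ti/Tv = 2/6 = 0.333.

0.333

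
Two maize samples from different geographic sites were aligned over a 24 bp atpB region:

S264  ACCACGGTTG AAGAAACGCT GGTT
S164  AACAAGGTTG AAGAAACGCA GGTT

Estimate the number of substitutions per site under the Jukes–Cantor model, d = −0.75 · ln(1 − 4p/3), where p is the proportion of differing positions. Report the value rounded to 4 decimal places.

Mismatches occur at site 2 (C/A), site 5 (C/A), site 20 (T/A).
p = 3/24 = 0.125000.
d = −0.75 · ln(1 − (4/3)·0.125000) = −0.75 · ln(0.833333) = −0.75 · (-0.182322) = 0.1367.

0.1367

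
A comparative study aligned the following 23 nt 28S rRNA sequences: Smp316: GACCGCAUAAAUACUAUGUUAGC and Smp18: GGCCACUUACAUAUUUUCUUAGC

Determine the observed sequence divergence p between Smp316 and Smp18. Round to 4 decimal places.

The sequences differ at positions 2 (A/G), 5 (G/A), 7 (A/U), 10 (A/C), 14 (C/U), 16 (A/U), 18 (G/C).
There are 7 differences over 23 sites, so p = 7/23 = 0.3043.

0.3043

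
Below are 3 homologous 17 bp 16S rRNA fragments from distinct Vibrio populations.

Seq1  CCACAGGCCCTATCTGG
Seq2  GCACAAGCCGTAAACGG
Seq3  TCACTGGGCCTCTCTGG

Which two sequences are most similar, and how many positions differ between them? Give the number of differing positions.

Pairwise Hamming distances:
  Seq1 vs Seq2: 6
  Seq1 vs Seq3: 4
  Seq2 vs Seq3: 9
The smallest is 4, between Seq1 and Seq3.

4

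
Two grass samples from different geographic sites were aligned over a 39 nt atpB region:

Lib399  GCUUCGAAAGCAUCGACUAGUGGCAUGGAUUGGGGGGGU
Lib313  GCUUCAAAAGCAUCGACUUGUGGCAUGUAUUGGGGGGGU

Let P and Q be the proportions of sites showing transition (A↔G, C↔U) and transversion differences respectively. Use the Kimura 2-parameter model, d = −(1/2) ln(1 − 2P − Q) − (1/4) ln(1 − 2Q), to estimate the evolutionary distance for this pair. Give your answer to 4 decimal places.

0.0812

Mismatches occur at site 6 (G↔A, transition), site 19 (A↔U, transversion), site 28 (G↔U, transversion).
Of the 3 differences, 1 transition and 2 transversions over 39 sites: P = 1/39 = 0.025641, Q = 2/39 = 0.051282.
d = −0.5·ln(0.897436) − 0.25·ln(0.897436) = −0.5·(-0.108213) − 0.25·(-0.108213) = 0.0812.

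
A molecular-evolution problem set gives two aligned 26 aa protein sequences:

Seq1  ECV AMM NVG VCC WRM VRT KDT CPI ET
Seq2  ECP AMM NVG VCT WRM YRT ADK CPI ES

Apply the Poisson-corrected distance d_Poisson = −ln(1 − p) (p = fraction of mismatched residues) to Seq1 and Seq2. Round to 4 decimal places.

0.2624

Differing sites — 3:V/P; 12:C/T; 16:V/Y; 19:K/A; 21:T/K; 26:T/S.
p = 6/26 = 0.230769.
d = −ln(1 − 0.230769) = −ln(0.769231) = 0.2624.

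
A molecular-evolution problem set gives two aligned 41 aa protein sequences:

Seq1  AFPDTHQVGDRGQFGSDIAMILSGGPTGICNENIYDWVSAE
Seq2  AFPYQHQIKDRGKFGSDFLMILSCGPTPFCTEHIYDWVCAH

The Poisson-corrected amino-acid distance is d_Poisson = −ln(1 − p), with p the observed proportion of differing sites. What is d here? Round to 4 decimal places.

0.4177

The sequences differ at positions 4 (D/Y), 5 (T/Q), 8 (V/I), 9 (G/K), 13 (Q/K), 18 (I/F), 19 (A/L), 24 (G/C), 28 (G/P), 29 (I/F), 31 (N/T), 33 (N/H), 39 (S/C), 41 (E/H).
p = 14/41 = 0.341463.
d = −ln(1 − 0.341463) = −ln(0.658537) = 0.4177.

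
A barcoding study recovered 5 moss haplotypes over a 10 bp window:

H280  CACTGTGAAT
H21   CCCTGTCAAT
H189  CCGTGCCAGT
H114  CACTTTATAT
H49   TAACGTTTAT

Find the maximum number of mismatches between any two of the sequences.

Pairwise Hamming distances:
  H280 vs H21: 2
  H280 vs H189: 5
  H280 vs H114: 3
  H280 vs H49: 5
  H21 vs H189: 3
  H21 vs H114: 4
  H21 vs H49: 6
  H189 vs H114: 7
  H189 vs H49: 8
  H114 vs H49: 5
The largest is 8, between H189 and H49.

8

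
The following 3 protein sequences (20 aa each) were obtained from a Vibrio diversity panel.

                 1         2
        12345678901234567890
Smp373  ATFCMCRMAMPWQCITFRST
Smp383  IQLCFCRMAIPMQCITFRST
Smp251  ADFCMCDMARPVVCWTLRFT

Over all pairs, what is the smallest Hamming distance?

6

Pairwise Hamming distances:
  Smp373 vs Smp383: 6
  Smp373 vs Smp251: 8
  Smp383 vs Smp251: 11
The smallest is 6, between Smp373 and Smp383.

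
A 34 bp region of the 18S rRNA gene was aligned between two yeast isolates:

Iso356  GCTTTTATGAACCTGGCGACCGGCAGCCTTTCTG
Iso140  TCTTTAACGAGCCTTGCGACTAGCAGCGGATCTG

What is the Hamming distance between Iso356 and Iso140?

10

The sequences differ at positions 1 (G/T), 6 (T/A), 8 (T/C), 11 (A/G), 15 (G/T), 21 (C/T), 22 (G/A), 28 (C/G), 29 (T/G), 30 (T/A).
That gives 10 mismatches out of 34 aligned sites, so the Hamming distance is 10.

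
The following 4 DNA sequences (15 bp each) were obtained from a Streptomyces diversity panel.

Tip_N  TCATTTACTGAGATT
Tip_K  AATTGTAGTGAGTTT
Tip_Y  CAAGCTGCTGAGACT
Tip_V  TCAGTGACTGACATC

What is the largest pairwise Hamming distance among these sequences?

Pairwise Hamming distances:
  Tip_N vs Tip_K: 6
  Tip_N vs Tip_Y: 6
  Tip_N vs Tip_V: 4
  Tip_K vs Tip_Y: 8
  Tip_K vs Tip_V: 10
  Tip_Y vs Tip_V: 8
The largest is 10, between Tip_K and Tip_V.

10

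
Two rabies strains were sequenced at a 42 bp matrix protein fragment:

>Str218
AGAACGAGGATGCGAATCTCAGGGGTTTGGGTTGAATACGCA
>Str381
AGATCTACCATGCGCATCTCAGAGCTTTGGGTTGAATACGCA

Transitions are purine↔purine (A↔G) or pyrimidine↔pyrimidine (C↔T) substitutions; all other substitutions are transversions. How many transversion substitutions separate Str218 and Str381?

Differing sites — 4:A/T (Tv); 6:G/T (Tv); 8:G/C (Tv); 9:G/C (Tv); 15:A/C (Tv); 23:G/A (Ti); 25:G/C (Tv).
Of the 7 differences, 1 transition and 6 transversions, so the answer is 6.

6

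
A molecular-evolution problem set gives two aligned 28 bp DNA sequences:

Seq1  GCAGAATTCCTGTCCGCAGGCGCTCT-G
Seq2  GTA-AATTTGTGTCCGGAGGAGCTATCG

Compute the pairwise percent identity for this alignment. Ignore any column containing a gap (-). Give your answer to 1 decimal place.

76.9%

Excluding the 2 gap columns leaves 26 comparable sites.
Differing sites — 2:C/T; 9:C/T; 10:C/G; 17:C/G; 21:C/A; 25:C/A.
20 of the 26 comparable sites match, so the percent identity is 20/26 × 100 = 76.9%.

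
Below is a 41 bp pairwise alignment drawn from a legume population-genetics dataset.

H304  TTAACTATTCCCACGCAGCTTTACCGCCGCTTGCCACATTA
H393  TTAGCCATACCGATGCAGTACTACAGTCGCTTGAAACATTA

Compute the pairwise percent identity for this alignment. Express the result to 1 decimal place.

The sequences differ at positions 4 (A/G), 6 (T/C), 9 (T/A), 12 (C/G), 14 (C/T), 19 (C/T), 20 (T/A), 21 (T/C), 25 (C/A), 27 (C/T), 34 (C/A), 35 (C/A).
29 of the 41 sites match, so the percent identity is 29/41 × 100 = 70.7%.

70.7%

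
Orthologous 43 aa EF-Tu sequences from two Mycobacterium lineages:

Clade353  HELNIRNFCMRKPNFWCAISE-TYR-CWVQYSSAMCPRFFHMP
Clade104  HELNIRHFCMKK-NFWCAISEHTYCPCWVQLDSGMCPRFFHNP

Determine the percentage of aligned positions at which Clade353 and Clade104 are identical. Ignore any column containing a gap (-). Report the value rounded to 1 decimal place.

Excluding the 3 gap columns leaves 40 comparable sites.
Mismatches occur at site 7 (N/H), site 11 (R/K), site 25 (R/C), site 31 (Y/L), site 32 (S/D), site 34 (A/G), site 42 (M/N).
33 of the 40 comparable sites match, so the percent identity is 33/40 × 100 = 82.5%.

82.5%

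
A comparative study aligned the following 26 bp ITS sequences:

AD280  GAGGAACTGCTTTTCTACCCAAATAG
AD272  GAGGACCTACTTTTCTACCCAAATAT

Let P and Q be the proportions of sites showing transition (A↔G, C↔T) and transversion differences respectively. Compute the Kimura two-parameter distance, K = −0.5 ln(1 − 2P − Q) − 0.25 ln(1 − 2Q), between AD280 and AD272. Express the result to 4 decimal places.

0.1253

Mismatches occur at site 6 (A/C, transversion), site 9 (G/A, transition), site 26 (G/T, transversion).
Of the 3 differences, 1 transition and 2 transversions over 26 sites: P = 1/26 = 0.038462, Q = 2/26 = 0.076923.
d = −0.5·ln(0.846153) − 0.25·ln(0.846154) = −0.5·(-0.167055) − 0.25·(-0.167054) = 0.1253.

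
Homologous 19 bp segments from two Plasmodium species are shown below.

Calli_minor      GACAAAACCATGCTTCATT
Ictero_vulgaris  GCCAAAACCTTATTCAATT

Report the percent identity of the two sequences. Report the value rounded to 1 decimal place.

Mismatches occur at site 2 (A/C), site 10 (A/T), site 12 (G/A), site 13 (C/T), site 15 (T/C), site 16 (C/A).
13 of the 19 sites match, so the percent identity is 13/19 × 100 = 68.4%.

68.4%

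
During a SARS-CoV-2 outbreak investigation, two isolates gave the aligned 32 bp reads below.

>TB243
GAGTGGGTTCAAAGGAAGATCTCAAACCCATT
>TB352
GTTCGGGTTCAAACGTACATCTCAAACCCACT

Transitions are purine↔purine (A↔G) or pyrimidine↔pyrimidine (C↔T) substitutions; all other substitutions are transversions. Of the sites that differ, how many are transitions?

2

The sequences differ at positions 2 (A/T, transversion), 3 (G/T, transversion), 4 (T/C, transition), 14 (G/C, transversion), 16 (A/T, transversion), 18 (G/C, transversion), 31 (T/C, transition).
Of the 7 differences, 2 transitions and 5 transversions, so the answer is 2.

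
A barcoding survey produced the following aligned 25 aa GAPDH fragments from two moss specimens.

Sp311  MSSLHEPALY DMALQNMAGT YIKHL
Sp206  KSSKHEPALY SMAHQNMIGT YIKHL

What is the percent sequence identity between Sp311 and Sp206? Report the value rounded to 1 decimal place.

Differing sites — 1:M/K; 4:L/K; 11:D/S; 14:L/H; 18:A/I.
20 of the 25 sites match, so the percent identity is 20/25 × 100 = 80.0%.

80.0%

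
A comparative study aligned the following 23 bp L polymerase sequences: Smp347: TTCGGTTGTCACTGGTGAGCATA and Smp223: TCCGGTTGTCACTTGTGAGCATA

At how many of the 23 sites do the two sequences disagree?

Differing sites — 2:T/C; 14:G/T.
That gives 2 mismatches out of 23 aligned sites, so the Hamming distance is 2.

2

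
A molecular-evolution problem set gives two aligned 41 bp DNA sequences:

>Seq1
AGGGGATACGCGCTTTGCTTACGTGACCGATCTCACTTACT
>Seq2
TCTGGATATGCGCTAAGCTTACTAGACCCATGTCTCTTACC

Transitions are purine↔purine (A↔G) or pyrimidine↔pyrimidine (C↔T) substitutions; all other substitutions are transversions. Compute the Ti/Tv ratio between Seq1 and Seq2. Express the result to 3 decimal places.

0.200

Differing sites — 1:A/T (Tv); 2:G/C (Tv); 3:G/T (Tv); 9:C/T (Ti); 15:T/A (Tv); 16:T/A (Tv); 23:G/T (Tv); 24:T/A (Tv); 29:G/C (Tv); 32:C/G (Tv); 35:A/T (Tv); 41:T/C (Ti).
Of the 12 differences, 2 transitions and 10 transversions, so Ti/Tv = 2/10 = 0.200.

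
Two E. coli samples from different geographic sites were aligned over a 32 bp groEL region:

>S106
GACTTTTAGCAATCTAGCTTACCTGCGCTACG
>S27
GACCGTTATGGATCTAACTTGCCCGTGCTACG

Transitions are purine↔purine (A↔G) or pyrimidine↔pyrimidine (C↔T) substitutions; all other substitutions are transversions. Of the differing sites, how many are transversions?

3

Differing sites — 4:T/C (Ti); 5:T/G (Tv); 9:G/T (Tv); 10:C/G (Tv); 11:A/G (Ti); 17:G/A (Ti); 21:A/G (Ti); 24:T/C (Ti); 26:C/T (Ti).
Of the 9 differences, 6 transitions and 3 transversions, so the answer is 3.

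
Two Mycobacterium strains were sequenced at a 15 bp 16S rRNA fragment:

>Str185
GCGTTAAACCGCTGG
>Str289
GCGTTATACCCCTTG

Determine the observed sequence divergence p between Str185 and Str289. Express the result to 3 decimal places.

0.200

Differing sites — 7:A/T; 11:G/C; 14:G/T.
There are 3 differences over 15 sites, so p = 3/15 = 0.200.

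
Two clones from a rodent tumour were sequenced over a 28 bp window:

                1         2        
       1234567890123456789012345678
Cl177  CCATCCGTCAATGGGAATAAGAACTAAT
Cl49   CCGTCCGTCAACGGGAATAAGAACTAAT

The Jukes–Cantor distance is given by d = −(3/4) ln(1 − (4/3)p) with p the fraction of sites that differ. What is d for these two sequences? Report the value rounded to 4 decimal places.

0.0751

Mismatches occur at site 3 (A→G), site 12 (T→C).
p = 2/28 = 0.071429.
d = −0.75 · ln(1 − (4/3)·0.071429) = −0.75 · ln(0.904761) = −0.75 · (-0.100084) = 0.0751.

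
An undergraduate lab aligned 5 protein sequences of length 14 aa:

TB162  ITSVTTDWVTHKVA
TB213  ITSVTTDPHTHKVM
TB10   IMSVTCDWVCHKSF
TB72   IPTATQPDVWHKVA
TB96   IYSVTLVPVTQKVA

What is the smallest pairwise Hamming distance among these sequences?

Pairwise Hamming distances:
  TB162 vs TB213: 3
  TB162 vs TB10: 5
  TB162 vs TB72: 7
  TB162 vs TB96: 5
  TB213 vs TB10: 7
  TB213 vs TB72: 9
  TB213 vs TB96: 6
  TB10 vs TB72: 9
  TB10 vs TB96: 8
  TB72 vs TB96: 8
The smallest is 3, between TB162 and TB213.

3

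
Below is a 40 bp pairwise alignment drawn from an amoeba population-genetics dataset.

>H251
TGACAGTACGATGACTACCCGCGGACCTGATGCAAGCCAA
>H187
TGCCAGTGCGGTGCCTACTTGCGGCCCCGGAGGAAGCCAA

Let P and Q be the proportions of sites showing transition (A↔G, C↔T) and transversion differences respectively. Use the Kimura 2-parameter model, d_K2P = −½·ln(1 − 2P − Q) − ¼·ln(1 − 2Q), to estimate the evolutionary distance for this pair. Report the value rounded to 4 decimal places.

0.3486

The sequences differ at positions 3 (A/C, transversion), 8 (A/G, transition), 11 (A/G, transition), 14 (A/C, transversion), 19 (C/T, transition), 20 (C/T, transition), 25 (A/C, transversion), 28 (T/C, transition), 30 (A/G, transition), 31 (T/A, transversion), 33 (C/G, transversion).
Of the 11 differences, 6 transitions and 5 transversions over 40 sites: P = 6/40 = 0.150000, Q = 5/40 = 0.125000.
d = −0.5·ln(0.575000) − 0.25·ln(0.750000) = −0.5·(-0.553385) − 0.25·(-0.287682) = 0.3486.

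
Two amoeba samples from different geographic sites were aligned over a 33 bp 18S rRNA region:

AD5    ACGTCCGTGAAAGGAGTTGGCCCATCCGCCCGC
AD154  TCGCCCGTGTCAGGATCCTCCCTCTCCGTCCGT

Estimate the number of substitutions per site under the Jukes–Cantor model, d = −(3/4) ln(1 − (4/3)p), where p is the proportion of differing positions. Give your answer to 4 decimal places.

The sequences differ at positions 1 (A/T), 4 (T/C), 10 (A/T), 11 (A/C), 16 (G/T), 17 (T/C), 18 (T/C), 19 (G/T), 20 (G/C), 23 (C/T), 24 (A/C), 29 (C/T), 33 (C/T).
p = 13/33 = 0.393939.
d = −0.75 · ln(1 − (4/3)·0.393939) = −0.75 · ln(0.474748) = −0.75 · (-0.744971) = 0.5587.

0.5587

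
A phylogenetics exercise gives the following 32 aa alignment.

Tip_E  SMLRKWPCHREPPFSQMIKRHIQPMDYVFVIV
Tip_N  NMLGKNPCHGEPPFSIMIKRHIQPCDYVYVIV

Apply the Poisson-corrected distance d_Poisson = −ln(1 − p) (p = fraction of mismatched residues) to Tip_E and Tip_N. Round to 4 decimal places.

0.2469

Mismatches occur at site 1 (S→N), site 4 (R→G), site 6 (W→N), site 10 (R→G), site 16 (Q→I), site 25 (M→C), site 29 (F→Y).
p = 7/32 = 0.218750.
d = −ln(1 − 0.218750) = −ln(0.781250) = 0.2469.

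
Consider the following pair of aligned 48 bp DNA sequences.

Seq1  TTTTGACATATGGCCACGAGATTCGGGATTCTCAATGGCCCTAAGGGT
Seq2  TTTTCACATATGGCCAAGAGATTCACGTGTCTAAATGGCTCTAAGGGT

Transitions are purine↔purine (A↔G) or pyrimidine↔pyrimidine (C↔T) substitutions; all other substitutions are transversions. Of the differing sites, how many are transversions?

6

The sequences differ at positions 5 (G/C, transversion), 17 (C/A, transversion), 25 (G/A, transition), 26 (G/C, transversion), 28 (A/T, transversion), 29 (T/G, transversion), 33 (C/A, transversion), 40 (C/T, transition).
Of the 8 differences, 2 transitions and 6 transversions, so the answer is 6.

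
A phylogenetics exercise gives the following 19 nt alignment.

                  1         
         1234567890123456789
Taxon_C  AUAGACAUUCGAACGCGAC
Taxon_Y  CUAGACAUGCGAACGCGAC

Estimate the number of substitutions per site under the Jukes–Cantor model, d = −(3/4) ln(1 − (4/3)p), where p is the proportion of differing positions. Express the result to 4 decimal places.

0.1134

The sequences differ at positions 1 (A/C), 9 (U/G).
p = 2/19 = 0.105263.
d = −0.75 · ln(1 − (4/3)·0.105263) = −0.75 · ln(0.859649) = −0.75 · (-0.151231) = 0.1134.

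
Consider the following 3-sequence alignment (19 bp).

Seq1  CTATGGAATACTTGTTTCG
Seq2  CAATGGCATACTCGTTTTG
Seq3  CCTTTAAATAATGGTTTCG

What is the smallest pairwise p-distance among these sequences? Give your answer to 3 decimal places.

0.211

Pairwise Hamming distances:
  Seq1 vs Seq2: 4
  Seq1 vs Seq3: 6
  Seq2 vs Seq3: 8
The smallest is 4 mismatches, between Seq1 and Seq2; p = 4/19 = 0.211.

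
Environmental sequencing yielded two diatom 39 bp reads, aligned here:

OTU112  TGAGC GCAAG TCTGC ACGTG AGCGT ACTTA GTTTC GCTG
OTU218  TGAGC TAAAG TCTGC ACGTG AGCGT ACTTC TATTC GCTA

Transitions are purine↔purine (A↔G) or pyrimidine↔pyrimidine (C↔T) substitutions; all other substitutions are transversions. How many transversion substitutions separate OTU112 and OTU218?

Differing sites — 6:G/T (Tv); 7:C/A (Tv); 30:A/C (Tv); 31:G/T (Tv); 32:T/A (Tv); 39:G/A (Ti).
Of the 6 differences, 1 transition and 5 transversions, so the answer is 5.

5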